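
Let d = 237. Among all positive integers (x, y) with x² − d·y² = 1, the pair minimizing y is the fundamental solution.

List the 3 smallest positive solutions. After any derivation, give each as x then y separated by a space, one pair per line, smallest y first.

228151 14820
104105757601 6762395640
47503665404623351 3085694655308460

d=237: √d = [15; 2,1,1,7,10,7,1,1,2,30] (ℓ=10, even), read p_9/q_9
i=0: a=15 ⇒ p=15, q=1
i=1: a=2 ⇒ p=31, q=2
i=2: a=1 ⇒ p=46, q=3
i=3: a=1 ⇒ p=77, q=5
…
i=5: a=10 ⇒ p=5927, q=385
i=6: a=7 ⇒ p=42074, q=2733
i=7: a=1 ⇒ p=48001, q=3118
i=8: a=1 ⇒ p=90075, q=5851
i=9: a=2 ⇒ p=228151, q=14820
→ (228151, 14820).  Check: 228151²=52052878801, 237·14820²=52052878800, difference 1.
(x_2, y_2) = (228151·228151 + 237·14820·14820, 228151·14820 + 14820·228151) = (104105757601, 6762395640)
(x_3, y_3) = (228151·104105757601 + 237·14820·6762395640, 228151·6762395640 + 14820·104105757601) = (47503665404623351, 3085694655308460)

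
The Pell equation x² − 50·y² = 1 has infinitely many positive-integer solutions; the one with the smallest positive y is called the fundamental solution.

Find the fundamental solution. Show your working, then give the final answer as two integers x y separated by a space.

[7; 14] for √50; ℓ=1 ⇒ convergent index 1
i=0: a=7 ⇒ p=7, q=1
i=1: a=14 ⇒ p=99, q=14
fundamental: x₁=99, y₁=14  (since 9801 − 50·196 = 1)

99 14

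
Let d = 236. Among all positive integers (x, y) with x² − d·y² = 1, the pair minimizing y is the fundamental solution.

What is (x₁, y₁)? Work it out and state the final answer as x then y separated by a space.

[15; 2,1,3,5,1,6,1,5,3,1,2,30] for √236; ℓ=12 ⇒ convergent index 11
step 0: (15, 1)  from 15·(1,0) + (0,1)
…
step 3: (169, 11)  from 3·(46,3) + (31,2)
step 4: (891, 58)  from 5·(169,11) + (46,3)
…
step 10: (203535, 13249)  from 1·(154729,10072) + (48806,3177)
step 11: (561799, 36570)  from 2·(203535,13249) + (154729,10072)
(x₁, y₁) = (561799, 36570);  561799² − 236·36570² = 1 ✓

561799 36570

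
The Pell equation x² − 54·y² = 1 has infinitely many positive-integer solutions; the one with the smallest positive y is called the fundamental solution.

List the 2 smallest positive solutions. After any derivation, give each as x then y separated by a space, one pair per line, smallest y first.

485 66
470449 64020

[7; 2,1,6,1,2,14] for √54; ℓ=6 ⇒ convergent index 5
i=0: a=7 ⇒ p=7, q=1
i=1: a=2 ⇒ p=15, q=2
i=2: a=1 ⇒ p=22, q=3
i=3: a=6 ⇒ p=147, q=20
i=4: a=1 ⇒ p=169, q=23
i=5: a=2 ⇒ p=485, q=66
→ (485, 66).  Check: 485²=235225, 54·66²=235224, difference 1.
k=2:  x_2 = 485·485+54·66·66 = 470449,  y_2 = 485·66+66·485 = 64020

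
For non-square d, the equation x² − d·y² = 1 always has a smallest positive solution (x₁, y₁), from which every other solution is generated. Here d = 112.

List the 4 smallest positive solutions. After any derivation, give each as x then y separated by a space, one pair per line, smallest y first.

d=112: √d = [10; 1,1,2,1,1,20] (ℓ=6, even), read p_5/q_5
a_0=10:  p_0=10·1+0=10,  q_0=10·0+1=1
a_1=1:  p_1=1·10+1=11,  q_1=1·1+0=1
a_2=1:  p_2=1·11+10=21,  q_2=1·1+1=2
a_3=2:  p_3=2·21+11=53,  q_3=2·2+1=5
a_4=1:  p_4=1·53+21=74,  q_4=1·5+2=7
a_5=1:  p_5=1·74+53=127,  q_5=1·7+5=12
→ (127, 12).  Check: 127²=16129, 112·12²=16128, difference 1.
n=2: (127,12)∘(127,12) = (127·127+112·12·12, 127·12+12·127) = (32257,3048)
n=3: (32257,3048)∘(127,12) = (127·32257+112·12·3048, 127·3048+12·32257) = (8193151,774180)
n=4: (8193151,774180)∘(127,12) = (127·8193151+112·12·774180, 127·774180+12·8193151) = (2081028097,196638672)

127 12
32257 3048
8193151 774180
2081028097 196638672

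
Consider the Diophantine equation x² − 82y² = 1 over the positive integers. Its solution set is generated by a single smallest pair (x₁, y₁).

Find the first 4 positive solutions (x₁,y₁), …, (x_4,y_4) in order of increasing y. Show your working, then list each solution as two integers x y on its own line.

163 18
53137 5868
17322499 1912950
5647081537 623615832

[9; 18] for √82; ℓ=1 ⇒ convergent index 1
i=0: a=9 ⇒ p=9, q=1
i=1: a=18 ⇒ p=163, q=18
→ (163, 18).  Check: 163²=26569, 82·18²=26568, difference 1.
k=2:  x_2 = 163·163+82·18·18 = 53137,  y_2 = 163·18+18·163 = 5868
k=3:  x_3 = 163·53137+82·18·5868 = 17322499,  y_3 = 163·5868+18·53137 = 1912950
k=4:  x_4 = 163·17322499+82·18·1912950 = 5647081537,  y_4 = 163·1912950+18·17322499 = 623615832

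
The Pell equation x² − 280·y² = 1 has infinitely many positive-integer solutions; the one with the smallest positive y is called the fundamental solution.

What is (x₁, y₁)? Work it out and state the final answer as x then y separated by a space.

d=280: √d = [16; 1,2,1,2,1,32] (ℓ=6, even), read p_5/q_5
a_0=16:  p_0=16·1+0=16,  q_0=16·0+1=1
…
a_2=2:  p_2=2·17+16=50,  q_2=2·1+1=3
a_3=1:  p_3=1·50+17=67,  q_3=1·3+1=4
a_4=2:  p_4=2·67+50=184,  q_4=2·4+3=11
a_5=1:  p_5=1·184+67=251,  q_5=1·11+4=15
(x₁, y₁) = (251, 15);  251² − 280·15² = 1 ✓

251 15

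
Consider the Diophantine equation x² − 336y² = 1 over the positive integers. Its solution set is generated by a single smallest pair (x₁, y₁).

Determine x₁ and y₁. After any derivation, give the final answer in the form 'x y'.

55 3

√336 → a₀=18, period (3,36); ℓ=2 even so k=1
a_0=18:  p_0=18·1+0=18,  q_0=18·0+1=1
a_1=3:  p_1=3·18+1=55,  q_1=3·1+0=3
(x₁, y₁) = (55, 3);  55² − 336·3² = 1 ✓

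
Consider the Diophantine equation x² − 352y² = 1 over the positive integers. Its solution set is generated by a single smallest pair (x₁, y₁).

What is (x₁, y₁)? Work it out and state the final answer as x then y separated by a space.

77617 4137

d=352: √d = [18; 1,3,5,9,5,3,1,36] (ℓ=8, even), read p_7/q_7
i=0: a=18 ⇒ p=18, q=1
i=1: a=1 ⇒ p=19, q=1
i=2: a=3 ⇒ p=75, q=4
i=3: a=5 ⇒ p=394, q=21
…
i=5: a=5 ⇒ p=18499, q=986
i=6: a=3 ⇒ p=59118, q=3151
i=7: a=1 ⇒ p=77617, q=4137
→ (77617, 4137).  Check: 77617²=6024398689, 352·4137²=6024398688, difference 1.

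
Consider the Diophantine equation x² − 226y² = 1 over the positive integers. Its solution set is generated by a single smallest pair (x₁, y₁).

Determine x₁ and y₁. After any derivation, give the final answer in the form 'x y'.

√226 → a₀=15, period (30); ℓ=1 odd so k=1
step 0: (15, 1)  from 15·(1,0) + (0,1)
step 1: (451, 30)  from 30·(15,1) + (1,0)
fundamental: x₁=451, y₁=30  (since 203401 − 226·900 = 1)

451 30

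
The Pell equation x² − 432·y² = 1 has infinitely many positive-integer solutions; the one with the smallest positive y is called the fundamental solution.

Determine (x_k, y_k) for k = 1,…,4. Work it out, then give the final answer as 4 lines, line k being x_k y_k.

d=432: √d = [20; 1,3,1,1,1,3,1,40] (ℓ=8, even), read p_7/q_7
k=0  a_k=20  p_k/q_k = 20/1
k=1  a_k=1  p_k/q_k = 21/1
k=2  a_k=3  p_k/q_k = 83/4
k=3  a_k=1  p_k/q_k = 104/5
k=4  a_k=1  p_k/q_k = 187/9
k=5  a_k=1  p_k/q_k = 291/14
k=6  a_k=3  p_k/q_k = 1060/51
k=7  a_k=1  p_k/q_k = 1351/65
fundamental: x₁=1351, y₁=65  (since 1825201 − 432·4225 = 1)
(1351+65√432)^2 = 3650401 + 175630√432
(1351+65√432)^3 = 9863382151 + 474552195√432
(1351+65√432)^4 = 26650854921601 + 1282239855260√432

1351 65
3650401 175630
9863382151 474552195
26650854921601 1282239855260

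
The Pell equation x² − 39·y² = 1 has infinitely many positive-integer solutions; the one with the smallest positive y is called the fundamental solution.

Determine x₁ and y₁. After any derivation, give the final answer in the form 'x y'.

√39 = [6; 4,12, …], period ℓ=2 (even) → k=1
step 0: (6, 1)  from 6·(1,0) + (0,1)
step 1: (25, 4)  from 4·(6,1) + (1,0)
fundamental: x₁=25, y₁=4  (since 625 − 39·16 = 1)

25 4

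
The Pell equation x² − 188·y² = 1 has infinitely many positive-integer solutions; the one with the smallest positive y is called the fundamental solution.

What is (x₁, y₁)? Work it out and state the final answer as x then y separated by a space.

[13; 1,2,2,6,2,2,1,26] for √188; ℓ=8 ⇒ convergent index 7
a_0=13:  p_0=13·1+0=13,  q_0=13·0+1=1
…
a_3=2:  p_3=2·41+14=96,  q_3=2·3+1=7
…
a_6=2:  p_6=2·1330+617=3277,  q_6=2·97+45=239
a_7=1:  p_7=1·3277+1330=4607,  q_7=1·239+97=336
fundamental: x₁=4607, y₁=336  (since 21224449 − 188·112896 = 1)

4607 336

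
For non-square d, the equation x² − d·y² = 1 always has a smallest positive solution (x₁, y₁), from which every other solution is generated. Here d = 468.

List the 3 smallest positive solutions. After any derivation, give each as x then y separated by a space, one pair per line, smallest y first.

649 30
842401 38940
1093435849 50544090

√468 → a₀=21, period (1,1,1,2,1,1,1,42); ℓ=8 even so k=7
a_0=21:  p_0=21·1+0=21,  q_0=21·0+1=1
…
a_3=1:  p_3=1·43+22=65,  q_3=1·2+1=3
…
a_6=1:  p_6=1·238+173=411,  q_6=1·11+8=19
a_7=1:  p_7=1·411+238=649,  q_7=1·19+11=30
(x₁, y₁) = (649, 30);  649² − 468·30² = 1 ✓
k=2:  x_2 = 649·649+468·30·30 = 842401,  y_2 = 649·30+30·649 = 38940
k=3:  x_3 = 649·842401+468·30·38940 = 1093435849,  y_3 = 649·38940+30·842401 = 50544090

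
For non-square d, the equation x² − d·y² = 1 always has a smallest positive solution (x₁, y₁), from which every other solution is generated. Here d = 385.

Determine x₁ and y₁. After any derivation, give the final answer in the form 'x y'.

[19; 1,1,1,1,1,…,1,1,38] for √385; ℓ=16 ⇒ convergent index 15
step 0: (19, 1)  from 19·(1,0) + (0,1)
…
step 2: (39, 2)  from 1·(20,1) + (19,1)
step 3: (59, 3)  from 1·(39,2) + (20,1)
step 4: (98, 5)  from 1·(59,3) + (39,2)
…
step 8: (2021, 103)  from 2·(726,37) + (569,29)
step 9: (2747, 140)  from 1·(2021,103) + (726,37)
…
step 12: (23271, 1186)  from 1·(13009,663) + (10262,523)
step 13: (36280, 1849)  from 1·(23271,1186) + (13009,663)
step 14: (59551, 3035)  from 1·(36280,1849) + (23271,1186)
step 15: (95831, 4884)  from 1·(59551,3035) + (36280,1849)
(x₁, y₁) = (95831, 4884);  95831² − 385·4884² = 1 ✓

95831 4884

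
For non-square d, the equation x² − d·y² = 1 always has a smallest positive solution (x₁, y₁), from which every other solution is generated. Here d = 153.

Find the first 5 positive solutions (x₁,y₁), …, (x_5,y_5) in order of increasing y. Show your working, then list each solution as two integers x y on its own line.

2177 176
9478657 766304
41270070401 3336487440
179689877047297 14527065547456
782369683393860737 63250840057135984

[12; 2,1,2,2,2,1,2,24] for √153; ℓ=8 ⇒ convergent index 7
step 0: (12, 1)  from 12·(1,0) + (0,1)
step 1: (25, 2)  from 2·(12,1) + (1,0)
…
step 3: (99, 8)  from 2·(37,3) + (25,2)
step 4: (235, 19)  from 2·(99,8) + (37,3)
step 5: (569, 46)  from 2·(235,19) + (99,8)
step 6: (804, 65)  from 1·(569,46) + (235,19)
step 7: (2177, 176)  from 2·(804,65) + (569,46)
→ (2177, 176).  Check: 2177²=4739329, 153·176²=4739328, difference 1.
n=2: (2177,176)∘(2177,176) = (2177·2177+153·176·176, 2177·176+176·2177) = (9478657,766304)
n=3: (9478657,766304)∘(2177,176) = (2177·9478657+153·176·766304, 2177·766304+176·9478657) = (41270070401,3336487440)
n=4: (41270070401,3336487440)∘(2177,176) = (2177·41270070401+153·176·3336487440, 2177·3336487440+176·41270070401) = (179689877047297,14527065547456)
n=5: (179689877047297,14527065547456)∘(2177,176) = (2177·179689877047297+153·176·14527065547456, 2177·14527065547456+176·179689877047297) = (782369683393860737,63250840057135984)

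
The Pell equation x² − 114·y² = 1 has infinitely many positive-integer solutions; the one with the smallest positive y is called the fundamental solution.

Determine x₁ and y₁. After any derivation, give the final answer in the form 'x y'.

d=114: √d = [10; 1,2,10,2,1,20] (ℓ=6, even), read p_5/q_5
a_0=10:  p_0=10·1+0=10,  q_0=10·0+1=1
…
a_2=2:  p_2=2·11+10=32,  q_2=2·1+1=3
…
a_4=2:  p_4=2·331+32=694,  q_4=2·31+3=65
a_5=1:  p_5=1·694+331=1025,  q_5=1·65+31=96
fundamental: x₁=1025, y₁=96  (since 1050625 − 114·9216 = 1)

1025 96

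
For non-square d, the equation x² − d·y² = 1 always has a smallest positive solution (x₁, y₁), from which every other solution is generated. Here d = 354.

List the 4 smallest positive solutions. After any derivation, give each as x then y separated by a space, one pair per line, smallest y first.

258065 13716
133195088449 7079239080
68745981000924305 3653807666346684
35481863173873866451201 1885839750824434773840

√354 = [18; 1,4,2,2,18,2,2,4,1,36, …], period ℓ=10 (even) → k=9
i=0: a=18 ⇒ p=18, q=1
…
i=2: a=4 ⇒ p=94, q=5
…
i=4: a=2 ⇒ p=508, q=27
…
i=6: a=2 ⇒ p=19210, q=1021
…
i=8: a=4 ⇒ p=210294, q=11177
i=9: a=1 ⇒ p=258065, q=13716
→ (258065, 13716).  Check: 258065²=66597544225, 354·13716²=66597544224, difference 1.
k=2:  x_2 = 258065·258065+354·13716·13716 = 133195088449,  y_2 = 258065·13716+13716·258065 = 7079239080
k=3:  x_3 = 258065·133195088449+354·13716·7079239080 = 68745981000924305,  y_3 = 258065·7079239080+13716·133195088449 = 3653807666346684
k=4:  x_4 = 258065·68745981000924305+354·13716·3653807666346684 = 35481863173873866451201,  y_4 = 258065·3653807666346684+13716·68745981000924305 = 1885839750824434773840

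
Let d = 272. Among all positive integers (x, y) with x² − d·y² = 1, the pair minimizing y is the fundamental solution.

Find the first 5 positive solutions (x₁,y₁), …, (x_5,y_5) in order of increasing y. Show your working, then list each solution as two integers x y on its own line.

[16; 2,32] for √272; ℓ=2 ⇒ convergent index 1
step 0: (16, 1)  from 16·(1,0) + (0,1)
step 1: (33, 2)  from 2·(16,1) + (1,0)
(x₁, y₁) = (33, 2);  33² − 272·2² = 1 ✓
(33+2√272)^2 = 2177 + 132√272
(33+2√272)^3 = 143649 + 8710√272
(33+2√272)^4 = 9478657 + 574728√272
(33+2√272)^5 = 625447713 + 37923338√272

33 2
2177 132
143649 8710
9478657 574728
625447713 37923338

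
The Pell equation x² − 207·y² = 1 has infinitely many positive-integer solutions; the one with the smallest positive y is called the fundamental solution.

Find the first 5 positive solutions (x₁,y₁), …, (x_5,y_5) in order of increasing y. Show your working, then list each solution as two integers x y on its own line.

1151 80
2649601 184160
6099380351 423936240
14040770918401 975901040320
32321848554778751 2246523770880400

√207 → a₀=14, period (2,1,1,2,1,1,2,28); ℓ=8 even so k=7
i=0: a=14 ⇒ p=14, q=1
…
i=2: a=1 ⇒ p=43, q=3
i=3: a=1 ⇒ p=72, q=5
i=4: a=2 ⇒ p=187, q=13
i=5: a=1 ⇒ p=259, q=18
i=6: a=1 ⇒ p=446, q=31
i=7: a=2 ⇒ p=1151, q=80
→ (1151, 80).  Check: 1151²=1324801, 207·80²=1324800, difference 1.
(1151+80√207)^2 = 2649601 + 184160√207
(1151+80√207)^3 = 6099380351 + 423936240√207
(1151+80√207)^4 = 14040770918401 + 975901040320√207
(1151+80√207)^5 = 32321848554778751 + 2246523770880400√207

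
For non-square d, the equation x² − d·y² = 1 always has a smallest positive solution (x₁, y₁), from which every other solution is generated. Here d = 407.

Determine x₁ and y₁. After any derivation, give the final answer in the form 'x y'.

d=407: √d = [20; 5,1,2,1,5,40] (ℓ=6, even), read p_5/q_5
i=0: a=20 ⇒ p=20, q=1
…
i=4: a=1 ⇒ p=464, q=23
i=5: a=5 ⇒ p=2663, q=132
→ (2663, 132).  Check: 2663²=7091569, 407·132²=7091568, difference 1.

2663 132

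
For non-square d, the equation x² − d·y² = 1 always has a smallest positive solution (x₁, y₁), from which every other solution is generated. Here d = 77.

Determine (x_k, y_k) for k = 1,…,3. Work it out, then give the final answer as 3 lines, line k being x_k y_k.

d=77: √d = [8; 1,3,2,3,1,16] (ℓ=6, even), read p_5/q_5
a_0=8:  p_0=8·1+0=8,  q_0=8·0+1=1
…
a_2=3:  p_2=3·9+8=35,  q_2=3·1+1=4
a_3=2:  p_3=2·35+9=79,  q_3=2·4+1=9
a_4=3:  p_4=3·79+35=272,  q_4=3·9+4=31
a_5=1:  p_5=1·272+79=351,  q_5=1·31+9=40
fundamental: x₁=351, y₁=40  (since 123201 − 77·1600 = 1)
(351+40√77)^2 = 246401 + 28080√77
(351+40√77)^3 = 172973151 + 19712120√77

351 40
246401 28080
172973151 19712120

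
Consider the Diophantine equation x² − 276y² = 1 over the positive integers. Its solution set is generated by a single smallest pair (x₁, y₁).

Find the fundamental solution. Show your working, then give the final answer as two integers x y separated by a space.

[16; 1,1,1,1,2,2,2,1,1,1,1,32] for √276; ℓ=12 ⇒ convergent index 11
i=0: a=16 ⇒ p=16, q=1
…
i=2: a=1 ⇒ p=33, q=2
i=3: a=1 ⇒ p=50, q=3
…
i=5: a=2 ⇒ p=216, q=13
…
i=7: a=2 ⇒ p=1246, q=75
…
i=10: a=1 ⇒ p=4768, q=287
i=11: a=1 ⇒ p=7775, q=468
→ (7775, 468).  Check: 7775²=60450625, 276·468²=60450624, difference 1.

7775 468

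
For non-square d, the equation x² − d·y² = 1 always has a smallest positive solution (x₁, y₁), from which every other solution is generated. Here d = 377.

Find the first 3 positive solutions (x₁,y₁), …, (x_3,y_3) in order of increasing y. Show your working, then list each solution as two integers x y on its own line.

233 12
108577 5592
50596649 2605860

√377 = [19; 2,2,2,38, …], period ℓ=4 (even) → k=3
i=0: a=19 ⇒ p=19, q=1
i=1: a=2 ⇒ p=39, q=2
i=2: a=2 ⇒ p=97, q=5
i=3: a=2 ⇒ p=233, q=12
fundamental: x₁=233, y₁=12  (since 54289 − 377·144 = 1)
(233+12√377)^2 = 108577 + 5592√377
(233+12√377)^3 = 50596649 + 2605860√377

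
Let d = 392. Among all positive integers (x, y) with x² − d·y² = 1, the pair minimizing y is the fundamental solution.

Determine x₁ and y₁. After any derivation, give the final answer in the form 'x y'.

√392 → a₀=19, period (1,3,1,38); ℓ=4 even so k=3
step 0: (19, 1)  from 19·(1,0) + (0,1)
…
step 2: (79, 4)  from 3·(20,1) + (19,1)
step 3: (99, 5)  from 1·(79,4) + (20,1)
fundamental: x₁=99, y₁=5  (since 9801 − 392·25 = 1)

99 5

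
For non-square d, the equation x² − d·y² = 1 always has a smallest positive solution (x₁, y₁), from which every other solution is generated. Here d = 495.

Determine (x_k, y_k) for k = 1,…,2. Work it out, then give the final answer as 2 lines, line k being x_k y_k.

d=495: √d = [22; 4,44] (ℓ=2, even), read p_1/q_1
a_0=22:  p_0=22·1+0=22,  q_0=22·0+1=1
a_1=4:  p_1=4·22+1=89,  q_1=4·1+0=4
(x₁, y₁) = (89, 4);  89² − 495·4² = 1 ✓
(89+4√495)^2 = 15841 + 712√495

89 4
15841 712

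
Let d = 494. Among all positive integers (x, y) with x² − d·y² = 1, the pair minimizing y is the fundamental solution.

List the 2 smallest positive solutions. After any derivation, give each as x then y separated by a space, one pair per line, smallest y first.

73035 3286
10668222449 479986020

√494 → a₀=22, period (4,2,2,1,2,1,2,2,4,44); ℓ=10 even so k=9
i=0: a=22 ⇒ p=22, q=1
…
i=2: a=2 ⇒ p=200, q=9
i=3: a=2 ⇒ p=489, q=22
…
i=5: a=2 ⇒ p=1867, q=84
i=6: a=1 ⇒ p=2556, q=115
i=7: a=2 ⇒ p=6979, q=314
i=8: a=2 ⇒ p=16514, q=743
i=9: a=4 ⇒ p=73035, q=3286
(x₁, y₁) = (73035, 3286);  73035² − 494·3286² = 1 ✓
k=2:  x_2 = 73035·73035+494·3286·3286 = 10668222449,  y_2 = 73035·3286+3286·73035 = 479986020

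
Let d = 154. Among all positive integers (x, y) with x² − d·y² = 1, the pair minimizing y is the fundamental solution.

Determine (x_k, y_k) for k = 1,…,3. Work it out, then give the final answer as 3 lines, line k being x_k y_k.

21295 1716
906954049 73084440
38627172925615 3112666297884

√154 → a₀=12, period (2,2,3,1,2,1,3,2,2,24); ℓ=10 even so k=9
k=0  a_k=12  p_k/q_k = 12/1
…
k=2  a_k=2  p_k/q_k = 62/5
k=3  a_k=3  p_k/q_k = 211/17
k=4  a_k=1  p_k/q_k = 273/22
k=5  a_k=2  p_k/q_k = 757/61
…
k=7  a_k=3  p_k/q_k = 3847/310
k=8  a_k=2  p_k/q_k = 8724/703
k=9  a_k=2  p_k/q_k = 21295/1716
fundamental: x₁=21295, y₁=1716  (since 453477025 − 154·2944656 = 1)
n=2: (21295,1716)∘(21295,1716) = (21295·21295+154·1716·1716, 21295·1716+1716·21295) = (906954049,73084440)
n=3: (906954049,73084440)∘(21295,1716) = (21295·906954049+154·1716·73084440, 21295·73084440+1716·906954049) = (38627172925615,3112666297884)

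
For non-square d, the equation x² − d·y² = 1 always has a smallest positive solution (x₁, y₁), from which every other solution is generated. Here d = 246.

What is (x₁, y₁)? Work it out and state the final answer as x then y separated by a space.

√246 = [15; 1,2,5,1,14,1,5,2,1,30, …], period ℓ=10 (even) → k=9
a_0=15:  p_0=15·1+0=15,  q_0=15·0+1=1
…
a_6=1:  p_6=1·4423+298=4721,  q_6=1·282+19=301
…
a_8=2:  p_8=2·28028+4721=60777,  q_8=2·1787+301=3875
a_9=1:  p_9=1·60777+28028=88805,  q_9=1·3875+1787=5662
→ (88805, 5662).  Check: 88805²=7886328025, 246·5662²=7886328024, difference 1.

88805 5662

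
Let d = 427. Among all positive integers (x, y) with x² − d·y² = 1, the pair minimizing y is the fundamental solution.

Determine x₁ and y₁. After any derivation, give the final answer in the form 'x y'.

62 3

√427 → a₀=20, period (1,1,1,40); ℓ=4 even so k=3
i=0: a=20 ⇒ p=20, q=1
…
i=2: a=1 ⇒ p=41, q=2
i=3: a=1 ⇒ p=62, q=3
(x₁, y₁) = (62, 3);  62² − 427·3² = 1 ✓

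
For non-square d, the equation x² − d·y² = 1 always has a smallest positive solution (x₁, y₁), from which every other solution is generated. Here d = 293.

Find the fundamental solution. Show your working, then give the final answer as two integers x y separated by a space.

√293 = [17; 8,1,1,8,34, …], period ℓ=5 (odd) → k=9
step 0: (17, 1)  from 17·(1,0) + (0,1)
step 1: (137, 8)  from 8·(17,1) + (1,0)
step 2: (154, 9)  from 1·(137,8) + (17,1)
step 3: (291, 17)  from 1·(154,9) + (137,8)
step 4: (2482, 145)  from 8·(291,17) + (154,9)
…
step 6: (679914, 39721)  from 8·(84679,4947) + (2482,145)
…
step 8: (1444507, 84389)  from 1·(764593,44668) + (679914,39721)
step 9: (12320649, 719780)  from 8·(1444507,84389) + (764593,44668)
→ (12320649, 719780).  Check: 12320649²=151798391781201, 293·719780²=151798391781200, difference 1.

12320649 719780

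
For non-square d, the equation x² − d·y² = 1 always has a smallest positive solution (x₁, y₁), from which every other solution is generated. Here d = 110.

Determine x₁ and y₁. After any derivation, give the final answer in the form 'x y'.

21 2

d=110: √d = [10; 2,20] (ℓ=2, even), read p_1/q_1
i=0: a=10 ⇒ p=10, q=1
i=1: a=2 ⇒ p=21, q=2
(x₁, y₁) = (21, 2);  21² − 110·2² = 1 ✓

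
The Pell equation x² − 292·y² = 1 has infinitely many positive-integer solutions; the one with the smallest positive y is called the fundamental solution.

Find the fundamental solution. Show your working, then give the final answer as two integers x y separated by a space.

2281249 133500

√292 → a₀=17, period (11,2,1,3,8,3,1,2,11,34); ℓ=10 even so k=9
i=0: a=17 ⇒ p=17, q=1
…
i=2: a=2 ⇒ p=393, q=23
i=3: a=1 ⇒ p=581, q=34
i=4: a=3 ⇒ p=2136, q=125
i=5: a=8 ⇒ p=17669, q=1034
…
i=7: a=1 ⇒ p=72812, q=4261
i=8: a=2 ⇒ p=200767, q=11749
i=9: a=11 ⇒ p=2281249, q=133500
→ (2281249, 133500).  Check: 2281249²=5204097000001, 292·133500²=5204097000000, difference 1.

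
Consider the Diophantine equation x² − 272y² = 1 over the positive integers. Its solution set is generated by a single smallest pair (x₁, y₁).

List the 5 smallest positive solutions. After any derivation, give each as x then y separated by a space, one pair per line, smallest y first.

33 2
2177 132
143649 8710
9478657 574728
625447713 37923338

[16; 2,32] for √272; ℓ=2 ⇒ convergent index 1
i=0: a=16 ⇒ p=16, q=1
i=1: a=2 ⇒ p=33, q=2
fundamental: x₁=33, y₁=2  (since 1089 − 272·4 = 1)
n=2: (33,2)∘(33,2) = (33·33+272·2·2, 33·2+2·33) = (2177,132)
n=3: (2177,132)∘(33,2) = (33·2177+272·2·132, 33·132+2·2177) = (143649,8710)
n=4: (143649,8710)∘(33,2) = (33·143649+272·2·8710, 33·8710+2·143649) = (9478657,574728)
n=5: (9478657,574728)∘(33,2) = (33·9478657+272·2·574728, 33·574728+2·9478657) = (625447713,37923338)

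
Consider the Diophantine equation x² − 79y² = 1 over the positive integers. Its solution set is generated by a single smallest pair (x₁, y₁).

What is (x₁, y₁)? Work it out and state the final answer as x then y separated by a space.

√79 → a₀=8, period (1,7,1,16); ℓ=4 even so k=3
k=0  a_k=8  p_k/q_k = 8/1
…
k=2  a_k=7  p_k/q_k = 71/8
k=3  a_k=1  p_k/q_k = 80/9
(x₁, y₁) = (80, 9);  80² − 79·9² = 1 ✓

80 9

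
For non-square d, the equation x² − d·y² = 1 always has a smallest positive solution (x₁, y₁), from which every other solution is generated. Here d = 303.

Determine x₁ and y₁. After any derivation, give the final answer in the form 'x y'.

√303 → a₀=17, period (2,2,5,2,2,34); ℓ=6 even so k=5
i=0: a=17 ⇒ p=17, q=1
i=1: a=2 ⇒ p=35, q=2
…
i=4: a=2 ⇒ p=1027, q=59
i=5: a=2 ⇒ p=2524, q=145
fundamental: x₁=2524, y₁=145  (since 6370576 − 303·21025 = 1)

2524 145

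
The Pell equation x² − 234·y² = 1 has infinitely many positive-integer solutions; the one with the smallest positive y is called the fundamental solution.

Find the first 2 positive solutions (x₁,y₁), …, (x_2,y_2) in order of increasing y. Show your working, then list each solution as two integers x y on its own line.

√234 = [15; 3,2,1,2,1,2,3,30, …], period ℓ=8 (even) → k=7
k=0  a_k=15  p_k/q_k = 15/1
…
k=3  a_k=1  p_k/q_k = 153/10
…
k=6  a_k=2  p_k/q_k = 1545/101
k=7  a_k=3  p_k/q_k = 5201/340
fundamental: x₁=5201, y₁=340  (since 27050401 − 234·115600 = 1)
k=2:  x_2 = 5201·5201+234·340·340 = 54100801,  y_2 = 5201·340+340·5201 = 3536680

5201 340
54100801 3536680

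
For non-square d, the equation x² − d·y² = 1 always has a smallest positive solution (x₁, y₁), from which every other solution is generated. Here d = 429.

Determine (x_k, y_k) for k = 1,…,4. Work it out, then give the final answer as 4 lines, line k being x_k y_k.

1524095 73584
4645731138049 224298012960
14161071197688057215 683702960124468816
43165635614076113391052801 2084056526021580302230080

d=429: √d = [20; 1,2,2,9,1,12,1,9,2,2,1,40] (ℓ=12, even), read p_11/q_11
i=0: a=20 ⇒ p=20, q=1
…
i=2: a=2 ⇒ p=62, q=3
…
i=4: a=9 ⇒ p=1367, q=66
i=5: a=1 ⇒ p=1512, q=73
…
i=7: a=1 ⇒ p=21023, q=1015
i=8: a=9 ⇒ p=208718, q=10077
i=9: a=2 ⇒ p=438459, q=21169
i=10: a=2 ⇒ p=1085636, q=52415
i=11: a=1 ⇒ p=1524095, q=73584
→ (1524095, 73584).  Check: 1524095²=2322865569025, 429·73584²=2322865569024, difference 1.
(x_2, y_2) = (1524095·1524095 + 429·73584·73584, 1524095·73584 + 73584·1524095) = (4645731138049, 224298012960)
(x_3, y_3) = (1524095·4645731138049 + 429·73584·224298012960, 1524095·224298012960 + 73584·4645731138049) = (14161071197688057215, 683702960124468816)
(x_4, y_4) = (1524095·14161071197688057215 + 429·73584·683702960124468816, 1524095·683702960124468816 + 73584·14161071197688057215) = (43165635614076113391052801, 2084056526021580302230080)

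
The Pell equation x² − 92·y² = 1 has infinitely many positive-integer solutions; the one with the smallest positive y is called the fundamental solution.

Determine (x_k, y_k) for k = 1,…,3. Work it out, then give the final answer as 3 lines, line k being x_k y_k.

d=92: √d = [9; 1,1,2,4,2,1,1,18] (ℓ=8, even), read p_7/q_7
step 0: (9, 1)  from 9·(1,0) + (0,1)
step 1: (10, 1)  from 1·(9,1) + (1,0)
…
step 3: (48, 5)  from 2·(19,2) + (10,1)
step 4: (211, 22)  from 4·(48,5) + (19,2)
step 5: (470, 49)  from 2·(211,22) + (48,5)
step 6: (681, 71)  from 1·(470,49) + (211,22)
step 7: (1151, 120)  from 1·(681,71) + (470,49)
→ (1151, 120).  Check: 1151²=1324801, 92·120²=1324800, difference 1.
k=2:  x_2 = 1151·1151+92·120·120 = 2649601,  y_2 = 1151·120+120·1151 = 276240
k=3:  x_3 = 1151·2649601+92·120·276240 = 6099380351,  y_3 = 1151·276240+120·2649601 = 635904360

1151 120
2649601 276240
6099380351 635904360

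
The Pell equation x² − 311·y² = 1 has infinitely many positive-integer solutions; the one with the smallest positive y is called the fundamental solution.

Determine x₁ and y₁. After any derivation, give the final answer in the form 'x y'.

16883880 957397

[17; 1,1,1,2,1,…,1,1,34] for √311; ℓ=16 ⇒ convergent index 15
step 0: (17, 1)  from 17·(1,0) + (0,1)
step 1: (18, 1)  from 1·(17,1) + (1,0)
step 2: (35, 2)  from 1·(18,1) + (17,1)
step 3: (53, 3)  from 1·(35,2) + (18,1)
…
step 6: (1305, 74)  from 6·(194,11) + (141,8)
step 7: (4109, 233)  from 3·(1305,74) + (194,11)
step 8: (71158, 4035)  from 17·(4109,233) + (1305,74)
…
step 10: (1376656, 78063)  from 6·(217583,12338) + (71158,4035)
step 11: (1594239, 90401)  from 1·(1376656,78063) + (217583,12338)
step 12: (4565134, 258865)  from 2·(1594239,90401) + (1376656,78063)
step 13: (6159373, 349266)  from 1·(4565134,258865) + (1594239,90401)
step 14: (10724507, 608131)  from 1·(6159373,349266) + (4565134,258865)
step 15: (16883880, 957397)  from 1·(10724507,608131) + (6159373,349266)
(x₁, y₁) = (16883880, 957397);  16883880² − 311·957397² = 1 ✓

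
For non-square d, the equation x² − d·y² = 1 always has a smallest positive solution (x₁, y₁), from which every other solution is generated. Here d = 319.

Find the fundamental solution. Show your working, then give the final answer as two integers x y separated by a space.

[17; 1,6,5,1,4,…,6,1,34] for √319; ℓ=14 ⇒ convergent index 13
a_0=17:  p_0=17·1+0=17,  q_0=17·0+1=1
…
a_2=6:  p_2=6·18+17=125,  q_2=6·1+1=7
a_3=5:  p_3=5·125+18=643,  q_3=5·7+1=36
…
a_5=4:  p_5=4·768+643=3715,  q_5=4·43+36=208
…
a_7=1:  p_7=1·11913+3715=15628,  q_7=1·667+208=875
a_8=3:  p_8=3·15628+11913=58797,  q_8=3·875+667=3292
…
a_10=1:  p_10=1·250816+58797=309613,  q_10=1·14043+3292=17335
a_11=5:  p_11=5·309613+250816=1798881,  q_11=5·17335+14043=100718
a_12=6:  p_12=6·1798881+309613=11102899,  q_12=6·100718+17335=621643
a_13=1:  p_13=1·11102899+1798881=12901780,  q_13=1·621643+100718=722361
fundamental: x₁=12901780, y₁=722361  (since 166455927168400 − 319·521805414321 = 1)

12901780 722361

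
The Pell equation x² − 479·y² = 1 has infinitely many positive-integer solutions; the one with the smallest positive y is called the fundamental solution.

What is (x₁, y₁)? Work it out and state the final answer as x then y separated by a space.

2989440 136591

d=479: √d = [21; 1,7,1,3,2,21,2,3,1,7,1,42] (ℓ=12, even), read p_11/q_11
k=0  a_k=21  p_k/q_k = 21/1
k=1  a_k=1  p_k/q_k = 22/1
…
k=5  a_k=2  p_k/q_k = 1729/79
…
k=7  a_k=2  p_k/q_k = 75879/3467
k=8  a_k=3  p_k/q_k = 264712/12095
…
k=10  a_k=7  p_k/q_k = 2648849/121029
k=11  a_k=1  p_k/q_k = 2989440/136591
fundamental: x₁=2989440, y₁=136591  (since 8936751513600 − 479·18657101281 = 1)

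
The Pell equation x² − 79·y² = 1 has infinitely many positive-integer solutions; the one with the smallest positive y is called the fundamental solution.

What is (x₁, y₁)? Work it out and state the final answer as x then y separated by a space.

80 9

[8; 1,7,1,16] for √79; ℓ=4 ⇒ convergent index 3
k=0  a_k=8  p_k/q_k = 8/1
k=1  a_k=1  p_k/q_k = 9/1
k=2  a_k=7  p_k/q_k = 71/8
k=3  a_k=1  p_k/q_k = 80/9
→ (80, 9).  Check: 80²=6400, 79·9²=6399, difference 1.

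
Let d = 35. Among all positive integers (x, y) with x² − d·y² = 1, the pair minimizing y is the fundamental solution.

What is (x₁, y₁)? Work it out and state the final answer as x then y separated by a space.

√35 = [5; 1,10, …], period ℓ=2 (even) → k=1
i=0: a=5 ⇒ p=5, q=1
i=1: a=1 ⇒ p=6, q=1
→ (6, 1).  Check: 6²=36, 35·1²=35, difference 1.

6 1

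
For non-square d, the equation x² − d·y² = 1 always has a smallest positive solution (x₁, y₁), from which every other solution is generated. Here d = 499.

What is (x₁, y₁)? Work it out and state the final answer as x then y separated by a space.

[22; 2,1,21,1,2,44] for √499; ℓ=6 ⇒ convergent index 5
a_0=22:  p_0=22·1+0=22,  q_0=22·0+1=1
…
a_3=21:  p_3=21·67+45=1452,  q_3=21·3+2=65
a_4=1:  p_4=1·1452+67=1519,  q_4=1·65+3=68
a_5=2:  p_5=2·1519+1452=4490,  q_5=2·68+65=201
fundamental: x₁=4490, y₁=201  (since 20160100 − 499·40401 = 1)

4490 201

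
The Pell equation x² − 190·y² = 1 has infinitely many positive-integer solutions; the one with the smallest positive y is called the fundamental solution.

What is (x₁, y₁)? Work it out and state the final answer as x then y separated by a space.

52021 3774

[13; 1,3,1,1,1,…,3,1,26] for √190; ℓ=14 ⇒ convergent index 13
a_0=13:  p_0=13·1+0=13,  q_0=13·0+1=1
a_1=1:  p_1=1·13+1=14,  q_1=1·1+0=1
…
a_5=1:  p_5=1·124+69=193,  q_5=1·9+5=14
a_6=2:  p_6=2·193+124=510,  q_6=2·14+9=37
…
a_9=1:  p_9=1·2936+1213=4149,  q_9=1·213+88=301
…
a_12=3:  p_12=3·11234+7085=40787,  q_12=3·815+514=2959
a_13=1:  p_13=1·40787+11234=52021,  q_13=1·2959+815=3774
fundamental: x₁=52021, y₁=3774  (since 2706184441 − 190·14243076 = 1)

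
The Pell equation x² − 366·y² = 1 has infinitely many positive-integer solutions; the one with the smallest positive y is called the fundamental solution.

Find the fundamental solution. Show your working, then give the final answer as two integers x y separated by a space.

[19; 7,1,1,1,2,12,2,1,1,1,7,38] for √366; ℓ=12 ⇒ convergent index 11
a_0=19:  p_0=19·1+0=19,  q_0=19·0+1=1
a_1=7:  p_1=7·19+1=134,  q_1=7·1+0=7
a_2=1:  p_2=1·134+19=153,  q_2=1·7+1=8
a_3=1:  p_3=1·153+134=287,  q_3=1·8+7=15
…
a_6=12:  p_6=12·1167+440=14444,  q_6=12·61+23=755
…
a_9=1:  p_9=1·44499+30055=74554,  q_9=1·2326+1571=3897
a_10=1:  p_10=1·74554+44499=119053,  q_10=1·3897+2326=6223
a_11=7:  p_11=7·119053+74554=907925,  q_11=7·6223+3897=47458
(x₁, y₁) = (907925, 47458);  907925² − 366·47458² = 1 ✓

907925 47458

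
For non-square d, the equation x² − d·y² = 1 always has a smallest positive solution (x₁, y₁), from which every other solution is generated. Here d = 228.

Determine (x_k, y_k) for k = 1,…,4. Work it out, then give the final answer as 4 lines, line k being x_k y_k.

151 10
45601 3020
13771351 912030
4158902401 275430040

[15; 10,30] for √228; ℓ=2 ⇒ convergent index 1
k=0  a_k=15  p_k/q_k = 15/1
k=1  a_k=10  p_k/q_k = 151/10
(x₁, y₁) = (151, 10);  151² − 228·10² = 1 ✓
(x_2, y_2) = (151·151 + 228·10·10, 151·10 + 10·151) = (45601, 3020)
(x_3, y_3) = (151·45601 + 228·10·3020, 151·3020 + 10·45601) = (13771351, 912030)
(x_4, y_4) = (151·13771351 + 228·10·912030, 151·912030 + 10·13771351) = (4158902401, 275430040)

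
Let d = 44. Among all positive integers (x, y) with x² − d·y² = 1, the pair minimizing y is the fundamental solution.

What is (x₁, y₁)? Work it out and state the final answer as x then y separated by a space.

√44 → a₀=6, period (1,1,1,2,1,1,1,12); ℓ=8 even so k=7
a_0=6:  p_0=6·1+0=6,  q_0=6·0+1=1
…
a_2=1:  p_2=1·7+6=13,  q_2=1·1+1=2
a_3=1:  p_3=1·13+7=20,  q_3=1·2+1=3
a_4=2:  p_4=2·20+13=53,  q_4=2·3+2=8
…
a_6=1:  p_6=1·73+53=126,  q_6=1·11+8=19
a_7=1:  p_7=1·126+73=199,  q_7=1·19+11=30
(x₁, y₁) = (199, 30);  199² − 44·30² = 1 ✓

199 30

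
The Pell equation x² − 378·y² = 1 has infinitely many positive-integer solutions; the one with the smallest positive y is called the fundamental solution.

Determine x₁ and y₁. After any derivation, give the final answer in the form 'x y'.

[19; 2,3,1,4,1,3,2,38] for √378; ℓ=8 ⇒ convergent index 7
k=0  a_k=19  p_k/q_k = 19/1
…
k=6  a_k=3  p_k/q_k = 3869/199
k=7  a_k=2  p_k/q_k = 8749/450
fundamental: x₁=8749, y₁=450  (since 76545001 − 378·202500 = 1)

8749 450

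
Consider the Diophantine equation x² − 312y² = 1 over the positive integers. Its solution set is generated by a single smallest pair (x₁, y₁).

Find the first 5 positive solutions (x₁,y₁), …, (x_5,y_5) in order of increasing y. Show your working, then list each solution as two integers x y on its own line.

53 3
5617 318
595349 33705
63101377 3572412
6688150613 378641967

√312 → a₀=17, period (1,1,1,34); ℓ=4 even so k=3
step 0: (17, 1)  from 17·(1,0) + (0,1)
…
step 2: (35, 2)  from 1·(18,1) + (17,1)
step 3: (53, 3)  from 1·(35,2) + (18,1)
fundamental: x₁=53, y₁=3  (since 2809 − 312·9 = 1)
(53+3√312)^2 = 5617 + 318√312
(53+3√312)^3 = 595349 + 33705√312
(53+3√312)^4 = 63101377 + 3572412√312
(53+3√312)^5 = 6688150613 + 378641967√312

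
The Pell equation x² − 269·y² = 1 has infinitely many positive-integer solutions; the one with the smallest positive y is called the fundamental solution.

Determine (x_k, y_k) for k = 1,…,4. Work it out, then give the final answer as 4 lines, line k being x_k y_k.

13449 820
361751201 22056360
9730383791049 593271970460
261727862849884801 15957829439376720

√269 → a₀=16, period (2,2,32); ℓ=3 odd so k=5
a_0=16:  p_0=16·1+0=16,  q_0=16·0+1=1
…
a_4=2:  p_4=2·2657+82=5396,  q_4=2·162+5=329
a_5=2:  p_5=2·5396+2657=13449,  q_5=2·329+162=820
(x₁, y₁) = (13449, 820);  13449² − 269·820² = 1 ✓
n=2: (13449,820)∘(13449,820) = (13449·13449+269·820·820, 13449·820+820·13449) = (361751201,22056360)
n=3: (361751201,22056360)∘(13449,820) = (13449·361751201+269·820·22056360, 13449·22056360+820·361751201) = (9730383791049,593271970460)
n=4: (9730383791049,593271970460)∘(13449,820) = (13449·9730383791049+269·820·593271970460, 13449·593271970460+820·9730383791049) = (261727862849884801,15957829439376720)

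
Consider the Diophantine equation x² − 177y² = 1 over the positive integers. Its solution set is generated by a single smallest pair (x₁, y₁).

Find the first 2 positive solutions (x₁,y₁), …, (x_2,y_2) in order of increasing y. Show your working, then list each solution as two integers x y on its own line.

62423 4692
7793261857 585777432

[13; 3,3,2,8,2,3,3,26] for √177; ℓ=8 ⇒ convergent index 7
i=0: a=13 ⇒ p=13, q=1
…
i=2: a=3 ⇒ p=133, q=10
i=3: a=2 ⇒ p=306, q=23
i=4: a=8 ⇒ p=2581, q=194
i=5: a=2 ⇒ p=5468, q=411
i=6: a=3 ⇒ p=18985, q=1427
i=7: a=3 ⇒ p=62423, q=4692
fundamental: x₁=62423, y₁=4692  (since 3896630929 − 177·22014864 = 1)
k=2:  x_2 = 62423·62423+177·4692·4692 = 7793261857,  y_2 = 62423·4692+4692·62423 = 585777432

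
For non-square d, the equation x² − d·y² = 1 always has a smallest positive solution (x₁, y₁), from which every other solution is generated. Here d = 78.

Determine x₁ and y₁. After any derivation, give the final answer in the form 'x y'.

53 6

d=78: √d = [8; 1,4,1,16] (ℓ=4, even), read p_3/q_3
k=0  a_k=8  p_k/q_k = 8/1
…
k=2  a_k=4  p_k/q_k = 44/5
k=3  a_k=1  p_k/q_k = 53/6
→ (53, 6).  Check: 53²=2809, 78·6²=2808, difference 1.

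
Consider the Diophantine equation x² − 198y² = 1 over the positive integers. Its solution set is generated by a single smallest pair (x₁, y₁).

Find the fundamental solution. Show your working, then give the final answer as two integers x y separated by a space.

197 14

[14; 14,28] for √198; ℓ=2 ⇒ convergent index 1
step 0: (14, 1)  from 14·(1,0) + (0,1)
step 1: (197, 14)  from 14·(14,1) + (1,0)
fundamental: x₁=197, y₁=14  (since 38809 − 198·196 = 1)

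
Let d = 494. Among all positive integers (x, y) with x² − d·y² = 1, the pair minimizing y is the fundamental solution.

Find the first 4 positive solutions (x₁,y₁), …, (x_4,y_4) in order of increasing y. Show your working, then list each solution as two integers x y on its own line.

√494 → a₀=22, period (4,2,2,1,2,1,2,2,4,44); ℓ=10 even so k=9
k=0  a_k=22  p_k/q_k = 22/1
k=1  a_k=4  p_k/q_k = 89/4
k=2  a_k=2  p_k/q_k = 200/9
…
k=5  a_k=2  p_k/q_k = 1867/84
…
k=7  a_k=2  p_k/q_k = 6979/314
k=8  a_k=2  p_k/q_k = 16514/743
k=9  a_k=4  p_k/q_k = 73035/3286
→ (73035, 3286).  Check: 73035²=5334111225, 494·3286²=5334111224, difference 1.
(73035+3286√494)^2 = 10668222449 + 479986020√494
(73035+3286√494)^3 = 1558307253052395 + 70111557938114√494
(73035+3286√494)^4 = 227621940442695115201 + 10241195267540325960√494

73035 3286
10668222449 479986020
1558307253052395 70111557938114
227621940442695115201 10241195267540325960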